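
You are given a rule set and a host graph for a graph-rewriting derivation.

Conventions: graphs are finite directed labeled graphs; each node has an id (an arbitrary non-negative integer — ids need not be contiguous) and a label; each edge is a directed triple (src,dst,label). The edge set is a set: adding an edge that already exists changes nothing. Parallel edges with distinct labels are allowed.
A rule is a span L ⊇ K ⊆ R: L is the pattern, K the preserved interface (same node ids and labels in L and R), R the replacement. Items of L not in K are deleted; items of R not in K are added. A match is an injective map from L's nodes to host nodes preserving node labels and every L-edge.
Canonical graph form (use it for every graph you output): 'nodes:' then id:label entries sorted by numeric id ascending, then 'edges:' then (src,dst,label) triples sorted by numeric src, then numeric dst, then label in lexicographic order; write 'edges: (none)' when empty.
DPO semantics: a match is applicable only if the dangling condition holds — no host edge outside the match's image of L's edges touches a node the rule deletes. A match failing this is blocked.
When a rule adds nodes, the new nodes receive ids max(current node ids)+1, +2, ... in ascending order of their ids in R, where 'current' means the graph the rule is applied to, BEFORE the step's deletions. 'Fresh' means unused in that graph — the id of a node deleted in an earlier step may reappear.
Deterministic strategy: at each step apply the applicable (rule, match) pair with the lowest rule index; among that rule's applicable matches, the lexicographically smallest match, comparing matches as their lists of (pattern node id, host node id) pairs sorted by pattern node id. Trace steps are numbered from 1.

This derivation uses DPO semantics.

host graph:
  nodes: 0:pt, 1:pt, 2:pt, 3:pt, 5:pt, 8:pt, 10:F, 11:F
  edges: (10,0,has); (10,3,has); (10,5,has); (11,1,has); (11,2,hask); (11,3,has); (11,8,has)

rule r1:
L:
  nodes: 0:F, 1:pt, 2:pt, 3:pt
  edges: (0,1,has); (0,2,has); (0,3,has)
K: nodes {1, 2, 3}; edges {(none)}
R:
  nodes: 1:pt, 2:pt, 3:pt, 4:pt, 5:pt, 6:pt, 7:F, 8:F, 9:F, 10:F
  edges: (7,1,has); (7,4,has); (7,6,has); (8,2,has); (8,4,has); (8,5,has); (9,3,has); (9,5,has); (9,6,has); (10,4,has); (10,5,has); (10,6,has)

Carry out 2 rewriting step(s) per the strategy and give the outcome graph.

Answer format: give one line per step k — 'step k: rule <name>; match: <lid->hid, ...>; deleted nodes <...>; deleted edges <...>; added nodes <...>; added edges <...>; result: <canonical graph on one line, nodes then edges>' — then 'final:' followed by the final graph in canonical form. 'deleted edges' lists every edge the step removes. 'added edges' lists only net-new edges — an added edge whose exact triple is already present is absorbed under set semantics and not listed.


step 1: rule r1; match: 0->10, 1->0, 2->3, 3->5; deleted nodes 10; deleted edges (10,0,has); (10,3,has); (10,5,has); added nodes 12, 13, 14, 15, 16, 17, 18; added edges (15,0,has); (15,12,has); (15,14,has); (16,3,has); (16,12,has); (16,13,has); (17,5,has); (17,13,has); (17,14,has); (18,12,has); (18,13,has); (18,14,has); result: nodes: 0:pt, 1:pt, 2:pt, 3:pt, 5:pt, 8:pt, 11:F, 12:pt, 13:pt, 14:pt, 15:F, 16:F, 17:F, 18:F edges: (11,1,has); (11,2,hask); (11,3,has); (11,8,has); (15,0,has); (15,12,has); (15,14,has); (16,3,has); (16,12,has); (16,13,has); (17,5,has); (17,13,has); (17,14,has); (18,12,has); (18,13,has); (18,14,has)
step 2: rule r1; match: 0->15, 1->0, 2->12, 3->14; deleted nodes 15; deleted edges (15,0,has); (15,12,has); (15,14,has); added nodes 19, 20, 21, 22, 23, 24, 25; added edges (22,0,has); (22,19,has); (22,21,has); (23,12,has); (23,19,has); (23,20,has); (24,14,has); (24,20,has); (24,21,has); (25,19,has); (25,20,has); (25,21,has); result: nodes: 0:pt, 1:pt, 2:pt, 3:pt, 5:pt, 8:pt, 11:F, 12:pt, 13:pt, 14:pt, 16:F, 17:F, 18:F, 19:pt, 20:pt, 21:pt, 22:F, 23:F, 24:F, 25:F edges: (11,1,has); (11,2,hask); (11,3,has); (11,8,has); (16,3,has); (16,12,has); (16,13,has); (17,5,has); (17,13,has); (17,14,has); (18,12,has); (18,13,has); (18,14,has); (22,0,has); (22,19,has); (22,21,has); (23,12,has); (23,19,has); (23,20,has); (24,14,has); (24,20,has); (24,21,has); (25,19,has); (25,20,has); (25,21,has)
final:
nodes: 0:pt, 1:pt, 2:pt, 3:pt, 5:pt, 8:pt, 11:F, 12:pt, 13:pt, 14:pt, 16:F, 17:F, 18:F, 19:pt, 20:pt, 21:pt, 22:F, 23:F, 24:F, 25:F
edges: (11,1,has); (11,2,hask); (11,3,has); (11,8,has); (16,3,has); (16,12,has); (16,13,has); (17,5,has); (17,13,has); (17,14,has); (18,12,has); (18,13,has); (18,14,has); (22,0,has); (22,19,has); (22,21,has); (23,12,has); (23,19,has); (23,20,has); (24,14,has); (24,20,has); (24,21,has); (25,19,has); (25,20,has); (25,21,has)


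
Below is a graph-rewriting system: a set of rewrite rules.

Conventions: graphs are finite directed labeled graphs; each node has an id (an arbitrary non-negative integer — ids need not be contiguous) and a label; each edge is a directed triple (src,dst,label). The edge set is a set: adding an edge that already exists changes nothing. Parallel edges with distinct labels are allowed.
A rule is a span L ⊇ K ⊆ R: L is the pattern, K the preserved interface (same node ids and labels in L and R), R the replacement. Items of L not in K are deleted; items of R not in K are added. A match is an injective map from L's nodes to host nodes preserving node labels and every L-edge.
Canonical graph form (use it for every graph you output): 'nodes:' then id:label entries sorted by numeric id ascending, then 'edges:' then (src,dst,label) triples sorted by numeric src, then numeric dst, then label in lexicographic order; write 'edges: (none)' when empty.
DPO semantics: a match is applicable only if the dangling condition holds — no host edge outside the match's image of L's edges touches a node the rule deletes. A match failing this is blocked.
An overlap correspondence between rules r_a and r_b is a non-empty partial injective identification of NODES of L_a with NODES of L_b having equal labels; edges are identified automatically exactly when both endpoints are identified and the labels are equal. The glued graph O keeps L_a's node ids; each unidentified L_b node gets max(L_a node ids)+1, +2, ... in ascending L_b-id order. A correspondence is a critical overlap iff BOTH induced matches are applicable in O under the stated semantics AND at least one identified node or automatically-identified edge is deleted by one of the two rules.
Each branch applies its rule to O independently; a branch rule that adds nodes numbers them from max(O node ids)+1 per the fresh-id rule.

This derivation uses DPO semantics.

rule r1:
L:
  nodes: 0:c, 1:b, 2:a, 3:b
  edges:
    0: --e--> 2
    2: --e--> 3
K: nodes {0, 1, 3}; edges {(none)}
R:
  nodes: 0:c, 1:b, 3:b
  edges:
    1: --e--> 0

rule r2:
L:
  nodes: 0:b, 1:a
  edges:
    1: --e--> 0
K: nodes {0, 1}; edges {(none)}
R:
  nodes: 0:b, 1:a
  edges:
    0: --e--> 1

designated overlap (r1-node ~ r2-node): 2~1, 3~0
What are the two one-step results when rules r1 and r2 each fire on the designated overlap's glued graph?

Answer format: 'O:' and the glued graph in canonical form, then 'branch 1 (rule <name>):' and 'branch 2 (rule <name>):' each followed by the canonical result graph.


O:
nodes: 0:c, 1:b, 2:a, 3:b
edges: (0,2,e); (2,3,e)
branch 1 (rule r1):
nodes: 0:c, 1:b, 3:b
edges: (1,0,e)
branch 2 (rule r2):
nodes: 0:c, 1:b, 2:a, 3:b
edges: (0,2,e); (3,2,e)


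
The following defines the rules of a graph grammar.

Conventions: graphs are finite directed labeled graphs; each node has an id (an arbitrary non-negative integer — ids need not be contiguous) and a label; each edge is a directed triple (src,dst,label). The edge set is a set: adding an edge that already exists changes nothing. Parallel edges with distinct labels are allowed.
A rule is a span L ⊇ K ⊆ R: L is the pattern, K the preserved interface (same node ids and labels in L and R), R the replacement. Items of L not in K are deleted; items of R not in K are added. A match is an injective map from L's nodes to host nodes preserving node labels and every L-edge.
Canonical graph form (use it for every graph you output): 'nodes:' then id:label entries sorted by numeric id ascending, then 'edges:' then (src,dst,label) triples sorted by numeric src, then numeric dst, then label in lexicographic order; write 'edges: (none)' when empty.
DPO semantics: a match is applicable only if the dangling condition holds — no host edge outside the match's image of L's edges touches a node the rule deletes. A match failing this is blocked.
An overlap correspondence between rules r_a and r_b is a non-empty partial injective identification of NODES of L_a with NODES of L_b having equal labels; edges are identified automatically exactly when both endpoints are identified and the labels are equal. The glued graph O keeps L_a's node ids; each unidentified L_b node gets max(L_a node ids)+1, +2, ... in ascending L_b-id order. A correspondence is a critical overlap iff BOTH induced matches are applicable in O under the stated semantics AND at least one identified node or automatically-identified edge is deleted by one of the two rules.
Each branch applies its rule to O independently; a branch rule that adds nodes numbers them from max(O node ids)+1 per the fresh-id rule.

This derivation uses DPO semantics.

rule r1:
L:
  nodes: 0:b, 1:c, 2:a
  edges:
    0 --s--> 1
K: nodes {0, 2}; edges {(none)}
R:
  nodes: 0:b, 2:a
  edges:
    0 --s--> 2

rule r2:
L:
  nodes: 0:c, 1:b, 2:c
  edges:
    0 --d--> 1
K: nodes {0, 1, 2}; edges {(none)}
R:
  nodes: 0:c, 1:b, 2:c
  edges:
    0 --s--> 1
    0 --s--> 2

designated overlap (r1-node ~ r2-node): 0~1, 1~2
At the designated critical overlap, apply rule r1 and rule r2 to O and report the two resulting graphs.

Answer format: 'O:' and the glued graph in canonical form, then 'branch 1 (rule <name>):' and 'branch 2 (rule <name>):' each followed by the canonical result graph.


O:
nodes: 0:b, 1:c, 2:a, 3:c
edges: (0,1,s); (3,0,d)
branch 1 (rule r1):
nodes: 0:b, 2:a, 3:c
edges: (0,2,s); (3,0,d)
branch 2 (rule r2):
nodes: 0:b, 1:c, 2:a, 3:c
edges: (0,1,s); (3,0,s); (3,1,s)


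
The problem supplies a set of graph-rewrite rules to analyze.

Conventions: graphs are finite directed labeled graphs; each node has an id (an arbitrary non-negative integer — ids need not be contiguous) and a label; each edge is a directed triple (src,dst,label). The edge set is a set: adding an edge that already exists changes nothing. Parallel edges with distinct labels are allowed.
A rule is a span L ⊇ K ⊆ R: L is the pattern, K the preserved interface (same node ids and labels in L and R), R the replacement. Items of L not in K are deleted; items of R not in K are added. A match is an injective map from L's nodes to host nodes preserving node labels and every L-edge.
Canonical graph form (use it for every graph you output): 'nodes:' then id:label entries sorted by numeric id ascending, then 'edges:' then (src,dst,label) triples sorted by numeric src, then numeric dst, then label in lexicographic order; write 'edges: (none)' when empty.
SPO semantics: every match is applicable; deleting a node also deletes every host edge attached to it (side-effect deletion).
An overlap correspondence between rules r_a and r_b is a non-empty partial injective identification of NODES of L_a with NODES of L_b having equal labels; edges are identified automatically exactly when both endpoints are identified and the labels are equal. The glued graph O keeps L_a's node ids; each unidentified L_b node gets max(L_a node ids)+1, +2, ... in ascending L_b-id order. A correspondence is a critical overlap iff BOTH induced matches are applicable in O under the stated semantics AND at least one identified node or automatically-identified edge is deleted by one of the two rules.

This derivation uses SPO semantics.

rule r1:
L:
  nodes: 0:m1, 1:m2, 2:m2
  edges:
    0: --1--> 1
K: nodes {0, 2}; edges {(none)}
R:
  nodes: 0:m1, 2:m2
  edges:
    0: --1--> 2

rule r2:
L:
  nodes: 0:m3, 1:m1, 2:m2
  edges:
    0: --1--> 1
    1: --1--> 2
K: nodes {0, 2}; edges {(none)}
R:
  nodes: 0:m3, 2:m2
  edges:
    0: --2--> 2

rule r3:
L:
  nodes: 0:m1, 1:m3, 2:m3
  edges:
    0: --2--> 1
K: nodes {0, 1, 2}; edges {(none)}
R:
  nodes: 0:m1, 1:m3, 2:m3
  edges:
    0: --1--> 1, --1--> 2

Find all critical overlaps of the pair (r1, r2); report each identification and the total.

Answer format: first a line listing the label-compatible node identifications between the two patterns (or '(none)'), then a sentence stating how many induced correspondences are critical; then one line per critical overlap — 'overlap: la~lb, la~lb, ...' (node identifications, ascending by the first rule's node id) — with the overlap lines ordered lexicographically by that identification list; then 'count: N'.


label-compatible node identifications between L(r1) and L(r2): 0~1, 1~2, 2~2
4 of the induced correspondences are critical overlaps of r1 and r2.
overlap: 0~1
overlap: 0~1, 1~2
overlap: 0~1, 2~2
overlap: 1~2
count: 4


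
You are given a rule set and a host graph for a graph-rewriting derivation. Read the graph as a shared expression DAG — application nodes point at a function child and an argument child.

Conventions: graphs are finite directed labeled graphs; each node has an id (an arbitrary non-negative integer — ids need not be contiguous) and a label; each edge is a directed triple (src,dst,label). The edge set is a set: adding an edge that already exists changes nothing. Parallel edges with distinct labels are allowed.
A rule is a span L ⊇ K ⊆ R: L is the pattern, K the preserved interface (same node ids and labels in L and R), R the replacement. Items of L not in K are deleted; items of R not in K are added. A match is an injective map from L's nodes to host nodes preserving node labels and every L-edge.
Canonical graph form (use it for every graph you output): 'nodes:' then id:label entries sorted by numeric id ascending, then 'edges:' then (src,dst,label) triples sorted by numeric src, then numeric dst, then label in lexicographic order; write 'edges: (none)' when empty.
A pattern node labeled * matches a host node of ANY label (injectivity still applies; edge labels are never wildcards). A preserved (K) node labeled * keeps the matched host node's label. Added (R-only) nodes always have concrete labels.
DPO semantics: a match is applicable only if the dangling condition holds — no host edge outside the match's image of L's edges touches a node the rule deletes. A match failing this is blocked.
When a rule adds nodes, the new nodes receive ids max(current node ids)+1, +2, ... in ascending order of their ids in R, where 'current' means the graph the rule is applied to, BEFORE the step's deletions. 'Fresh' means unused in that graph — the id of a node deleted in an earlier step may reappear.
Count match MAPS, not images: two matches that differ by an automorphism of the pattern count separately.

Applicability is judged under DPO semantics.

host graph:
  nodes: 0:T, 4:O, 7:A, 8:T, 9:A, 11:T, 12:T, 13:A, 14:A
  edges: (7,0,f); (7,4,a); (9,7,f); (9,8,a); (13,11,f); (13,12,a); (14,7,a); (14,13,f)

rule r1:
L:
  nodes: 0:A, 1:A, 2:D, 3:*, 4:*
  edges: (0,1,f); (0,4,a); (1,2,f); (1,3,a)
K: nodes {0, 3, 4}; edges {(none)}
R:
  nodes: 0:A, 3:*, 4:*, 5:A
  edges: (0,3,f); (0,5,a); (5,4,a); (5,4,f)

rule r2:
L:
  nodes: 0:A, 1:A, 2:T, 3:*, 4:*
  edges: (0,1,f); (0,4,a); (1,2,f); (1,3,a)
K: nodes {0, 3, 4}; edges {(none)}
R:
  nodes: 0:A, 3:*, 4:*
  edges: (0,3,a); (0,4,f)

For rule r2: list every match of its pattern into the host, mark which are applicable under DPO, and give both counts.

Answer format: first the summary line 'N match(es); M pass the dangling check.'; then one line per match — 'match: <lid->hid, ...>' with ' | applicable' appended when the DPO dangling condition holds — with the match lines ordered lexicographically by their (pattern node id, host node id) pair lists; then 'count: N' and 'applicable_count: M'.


2 match(es); 1 pass the dangling check.
match: 0->9, 1->7, 2->0, 3->4, 4->8
match: 0->14, 1->13, 2->11, 3->12, 4->7 | applicable
count: 2
applicable_count: 1


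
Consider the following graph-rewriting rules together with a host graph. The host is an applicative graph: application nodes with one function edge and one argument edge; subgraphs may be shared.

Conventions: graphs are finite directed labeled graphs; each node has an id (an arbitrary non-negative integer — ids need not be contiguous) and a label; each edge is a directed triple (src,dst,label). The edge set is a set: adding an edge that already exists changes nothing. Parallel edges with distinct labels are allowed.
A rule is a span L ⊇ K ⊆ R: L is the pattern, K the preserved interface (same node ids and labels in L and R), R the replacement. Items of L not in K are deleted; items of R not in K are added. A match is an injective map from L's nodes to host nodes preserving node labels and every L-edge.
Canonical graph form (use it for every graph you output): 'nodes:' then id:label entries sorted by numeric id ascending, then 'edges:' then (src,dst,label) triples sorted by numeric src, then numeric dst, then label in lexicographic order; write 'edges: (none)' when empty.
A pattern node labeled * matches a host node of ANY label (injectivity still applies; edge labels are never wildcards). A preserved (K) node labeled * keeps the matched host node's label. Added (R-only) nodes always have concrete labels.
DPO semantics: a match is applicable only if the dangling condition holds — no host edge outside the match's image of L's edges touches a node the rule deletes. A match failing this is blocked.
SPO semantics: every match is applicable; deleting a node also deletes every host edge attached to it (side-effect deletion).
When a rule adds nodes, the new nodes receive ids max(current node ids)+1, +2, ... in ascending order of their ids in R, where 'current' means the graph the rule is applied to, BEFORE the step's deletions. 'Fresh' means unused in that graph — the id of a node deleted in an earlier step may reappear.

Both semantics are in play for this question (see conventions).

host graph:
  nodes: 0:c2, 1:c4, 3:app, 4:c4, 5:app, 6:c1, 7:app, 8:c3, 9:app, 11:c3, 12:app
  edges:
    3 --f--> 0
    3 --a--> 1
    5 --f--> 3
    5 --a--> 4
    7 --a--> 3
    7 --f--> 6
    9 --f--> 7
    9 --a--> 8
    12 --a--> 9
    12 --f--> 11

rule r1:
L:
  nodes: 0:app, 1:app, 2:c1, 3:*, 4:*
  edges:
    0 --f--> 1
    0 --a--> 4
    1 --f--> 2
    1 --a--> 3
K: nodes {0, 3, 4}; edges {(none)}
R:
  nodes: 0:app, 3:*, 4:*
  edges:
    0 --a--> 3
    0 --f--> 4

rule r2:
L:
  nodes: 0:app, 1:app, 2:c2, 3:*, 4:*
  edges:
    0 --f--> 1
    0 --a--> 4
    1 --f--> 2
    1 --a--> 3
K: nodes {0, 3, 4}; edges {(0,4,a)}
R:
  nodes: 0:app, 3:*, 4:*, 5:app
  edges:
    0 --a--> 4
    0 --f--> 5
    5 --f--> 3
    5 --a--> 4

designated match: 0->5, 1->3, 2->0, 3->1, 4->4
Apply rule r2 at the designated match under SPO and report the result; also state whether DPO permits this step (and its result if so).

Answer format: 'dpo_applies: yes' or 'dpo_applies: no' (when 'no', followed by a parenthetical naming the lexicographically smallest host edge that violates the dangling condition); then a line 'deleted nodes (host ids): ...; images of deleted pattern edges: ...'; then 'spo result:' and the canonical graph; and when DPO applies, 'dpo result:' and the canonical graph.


dpo_applies: no
(the rule deletes node 3, which keeps host edge (7,3,a) outside the match image — the dangling condition fails, DPO blocks; SPO proceeds and side-deletes such edges)
deleted nodes (host ids): 0, 3; images of deleted pattern edges: (3,0,f); (3,1,a); (5,3,f)
spo result:
nodes: 1:c4, 4:c4, 5:app, 6:c1, 7:app, 8:c3, 9:app, 11:c3, 12:app, 13:app
edges: (5,4,a); (5,13,f); (7,6,f); (9,7,f); (9,8,a); (12,9,a); (12,11,f); (13,1,f); (13,4,a)


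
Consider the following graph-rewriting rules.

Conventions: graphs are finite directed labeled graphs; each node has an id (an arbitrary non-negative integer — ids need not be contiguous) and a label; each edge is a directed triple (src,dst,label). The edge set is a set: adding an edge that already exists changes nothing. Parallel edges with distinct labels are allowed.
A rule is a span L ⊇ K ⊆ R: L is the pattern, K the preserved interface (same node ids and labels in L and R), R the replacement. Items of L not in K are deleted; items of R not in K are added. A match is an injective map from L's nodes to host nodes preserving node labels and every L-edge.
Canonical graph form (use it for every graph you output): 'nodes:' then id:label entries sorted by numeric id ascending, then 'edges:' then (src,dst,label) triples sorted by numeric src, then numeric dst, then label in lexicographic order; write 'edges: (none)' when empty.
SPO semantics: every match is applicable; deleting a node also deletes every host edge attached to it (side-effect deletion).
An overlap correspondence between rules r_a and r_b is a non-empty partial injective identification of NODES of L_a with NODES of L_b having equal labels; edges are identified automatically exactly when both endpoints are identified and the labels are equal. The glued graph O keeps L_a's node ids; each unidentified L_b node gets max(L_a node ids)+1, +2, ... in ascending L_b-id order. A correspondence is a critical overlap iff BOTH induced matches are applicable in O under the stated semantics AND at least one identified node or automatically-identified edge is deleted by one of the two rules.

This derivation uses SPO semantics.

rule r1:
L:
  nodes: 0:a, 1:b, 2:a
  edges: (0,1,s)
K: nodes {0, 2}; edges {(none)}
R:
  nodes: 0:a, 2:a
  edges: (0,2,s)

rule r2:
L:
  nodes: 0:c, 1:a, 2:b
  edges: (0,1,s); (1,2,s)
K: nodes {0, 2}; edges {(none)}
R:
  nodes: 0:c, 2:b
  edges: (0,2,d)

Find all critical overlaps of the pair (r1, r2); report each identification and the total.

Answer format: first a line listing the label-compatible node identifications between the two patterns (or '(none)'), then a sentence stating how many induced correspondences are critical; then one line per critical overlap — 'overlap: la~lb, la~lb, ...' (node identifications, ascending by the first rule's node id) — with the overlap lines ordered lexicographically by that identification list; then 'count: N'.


label-compatible node identifications between L(r1) and L(r2): 0~1, 1~2, 2~1
5 of the induced correspondences are critical overlaps of r1 and r2.
overlap: 0~1
overlap: 0~1, 1~2
overlap: 1~2
overlap: 1~2, 2~1
overlap: 2~1
count: 5


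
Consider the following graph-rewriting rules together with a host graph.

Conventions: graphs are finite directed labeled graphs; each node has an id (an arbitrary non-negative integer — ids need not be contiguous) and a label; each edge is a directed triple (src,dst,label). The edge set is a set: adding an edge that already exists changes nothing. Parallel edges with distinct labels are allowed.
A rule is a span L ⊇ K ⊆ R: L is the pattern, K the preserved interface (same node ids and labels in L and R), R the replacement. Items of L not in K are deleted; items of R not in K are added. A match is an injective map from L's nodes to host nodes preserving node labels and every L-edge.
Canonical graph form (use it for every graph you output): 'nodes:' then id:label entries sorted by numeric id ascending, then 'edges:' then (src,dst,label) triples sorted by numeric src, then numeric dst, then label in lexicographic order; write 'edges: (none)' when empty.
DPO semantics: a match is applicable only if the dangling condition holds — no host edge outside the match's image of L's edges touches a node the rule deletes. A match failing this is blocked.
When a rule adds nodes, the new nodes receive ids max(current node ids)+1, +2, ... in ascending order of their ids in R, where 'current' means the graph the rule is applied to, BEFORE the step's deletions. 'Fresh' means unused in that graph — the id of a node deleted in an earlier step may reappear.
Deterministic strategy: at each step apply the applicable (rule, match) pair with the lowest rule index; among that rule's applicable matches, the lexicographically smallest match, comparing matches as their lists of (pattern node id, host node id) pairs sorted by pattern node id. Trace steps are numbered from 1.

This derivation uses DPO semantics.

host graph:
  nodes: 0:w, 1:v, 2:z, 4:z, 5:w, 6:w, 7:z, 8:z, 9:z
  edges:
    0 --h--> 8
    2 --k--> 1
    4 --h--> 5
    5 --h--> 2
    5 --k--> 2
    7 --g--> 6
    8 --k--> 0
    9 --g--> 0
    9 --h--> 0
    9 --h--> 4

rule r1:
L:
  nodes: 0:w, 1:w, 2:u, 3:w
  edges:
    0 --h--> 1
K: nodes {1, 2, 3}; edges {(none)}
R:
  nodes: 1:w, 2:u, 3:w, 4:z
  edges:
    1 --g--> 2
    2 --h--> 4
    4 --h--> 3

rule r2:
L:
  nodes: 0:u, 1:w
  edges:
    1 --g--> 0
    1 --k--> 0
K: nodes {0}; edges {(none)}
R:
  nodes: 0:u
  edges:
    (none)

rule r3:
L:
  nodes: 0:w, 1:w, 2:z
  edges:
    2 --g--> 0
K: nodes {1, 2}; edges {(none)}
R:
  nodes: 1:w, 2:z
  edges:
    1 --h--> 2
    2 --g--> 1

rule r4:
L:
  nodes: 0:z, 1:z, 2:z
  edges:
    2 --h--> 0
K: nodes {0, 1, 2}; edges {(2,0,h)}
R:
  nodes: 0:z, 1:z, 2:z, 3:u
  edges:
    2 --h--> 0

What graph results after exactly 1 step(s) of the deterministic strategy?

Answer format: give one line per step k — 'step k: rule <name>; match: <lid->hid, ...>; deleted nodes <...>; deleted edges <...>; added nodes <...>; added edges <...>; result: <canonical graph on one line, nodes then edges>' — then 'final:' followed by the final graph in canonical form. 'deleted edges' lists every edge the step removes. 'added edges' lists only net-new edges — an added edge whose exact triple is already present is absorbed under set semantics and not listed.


step 1: rule r3; match: 0->6, 1->0, 2->7; deleted nodes 6; deleted edges (7,6,g); added nodes (none); added edges (0,7,h); (7,0,g); result: nodes: 0:w, 1:v, 2:z, 4:z, 5:w, 7:z, 8:z, 9:z edges: (0,7,h); (0,8,h); (2,1,k); (4,5,h); (5,2,h); (5,2,k); (7,0,g); (8,0,k); (9,0,g); (9,0,h); (9,4,h)
final:
nodes: 0:w, 1:v, 2:z, 4:z, 5:w, 7:z, 8:z, 9:z
edges: (0,7,h); (0,8,h); (2,1,k); (4,5,h); (5,2,h); (5,2,k); (7,0,g); (8,0,k); (9,0,g); (9,0,h); (9,4,h)


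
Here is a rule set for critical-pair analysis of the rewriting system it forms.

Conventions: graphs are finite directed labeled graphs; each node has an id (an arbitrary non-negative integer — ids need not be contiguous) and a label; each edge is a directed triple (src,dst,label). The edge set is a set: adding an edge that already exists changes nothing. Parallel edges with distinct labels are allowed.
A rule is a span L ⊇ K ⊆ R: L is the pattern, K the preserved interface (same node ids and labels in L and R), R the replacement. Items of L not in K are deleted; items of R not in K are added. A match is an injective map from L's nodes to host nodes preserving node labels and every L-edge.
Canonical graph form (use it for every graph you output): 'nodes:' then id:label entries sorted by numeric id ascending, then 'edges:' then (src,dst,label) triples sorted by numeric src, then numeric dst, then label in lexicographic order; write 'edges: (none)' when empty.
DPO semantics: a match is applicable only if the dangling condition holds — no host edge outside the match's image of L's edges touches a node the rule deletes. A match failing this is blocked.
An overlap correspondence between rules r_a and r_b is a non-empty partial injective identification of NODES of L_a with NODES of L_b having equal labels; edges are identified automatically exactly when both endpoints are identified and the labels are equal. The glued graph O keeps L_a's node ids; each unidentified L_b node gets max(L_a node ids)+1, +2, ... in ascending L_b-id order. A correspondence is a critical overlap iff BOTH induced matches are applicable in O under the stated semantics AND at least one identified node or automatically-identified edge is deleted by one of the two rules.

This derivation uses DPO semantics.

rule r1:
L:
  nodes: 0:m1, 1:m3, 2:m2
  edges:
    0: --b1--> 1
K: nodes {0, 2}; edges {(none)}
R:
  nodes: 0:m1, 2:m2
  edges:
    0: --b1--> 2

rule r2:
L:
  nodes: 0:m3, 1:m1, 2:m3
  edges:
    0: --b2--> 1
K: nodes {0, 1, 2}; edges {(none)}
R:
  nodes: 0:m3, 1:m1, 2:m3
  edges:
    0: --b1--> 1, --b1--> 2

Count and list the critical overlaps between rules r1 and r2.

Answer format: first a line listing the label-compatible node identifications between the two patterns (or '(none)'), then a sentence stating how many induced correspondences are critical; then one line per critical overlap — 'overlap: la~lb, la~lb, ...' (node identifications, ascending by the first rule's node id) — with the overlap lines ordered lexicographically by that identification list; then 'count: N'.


label-compatible node identifications between L(r1) and L(r2): 0~1, 1~0, 1~2
2 of the induced correspondences are critical overlaps of r1 and r2.
overlap: 0~1, 1~2
overlap: 1~2
count: 2


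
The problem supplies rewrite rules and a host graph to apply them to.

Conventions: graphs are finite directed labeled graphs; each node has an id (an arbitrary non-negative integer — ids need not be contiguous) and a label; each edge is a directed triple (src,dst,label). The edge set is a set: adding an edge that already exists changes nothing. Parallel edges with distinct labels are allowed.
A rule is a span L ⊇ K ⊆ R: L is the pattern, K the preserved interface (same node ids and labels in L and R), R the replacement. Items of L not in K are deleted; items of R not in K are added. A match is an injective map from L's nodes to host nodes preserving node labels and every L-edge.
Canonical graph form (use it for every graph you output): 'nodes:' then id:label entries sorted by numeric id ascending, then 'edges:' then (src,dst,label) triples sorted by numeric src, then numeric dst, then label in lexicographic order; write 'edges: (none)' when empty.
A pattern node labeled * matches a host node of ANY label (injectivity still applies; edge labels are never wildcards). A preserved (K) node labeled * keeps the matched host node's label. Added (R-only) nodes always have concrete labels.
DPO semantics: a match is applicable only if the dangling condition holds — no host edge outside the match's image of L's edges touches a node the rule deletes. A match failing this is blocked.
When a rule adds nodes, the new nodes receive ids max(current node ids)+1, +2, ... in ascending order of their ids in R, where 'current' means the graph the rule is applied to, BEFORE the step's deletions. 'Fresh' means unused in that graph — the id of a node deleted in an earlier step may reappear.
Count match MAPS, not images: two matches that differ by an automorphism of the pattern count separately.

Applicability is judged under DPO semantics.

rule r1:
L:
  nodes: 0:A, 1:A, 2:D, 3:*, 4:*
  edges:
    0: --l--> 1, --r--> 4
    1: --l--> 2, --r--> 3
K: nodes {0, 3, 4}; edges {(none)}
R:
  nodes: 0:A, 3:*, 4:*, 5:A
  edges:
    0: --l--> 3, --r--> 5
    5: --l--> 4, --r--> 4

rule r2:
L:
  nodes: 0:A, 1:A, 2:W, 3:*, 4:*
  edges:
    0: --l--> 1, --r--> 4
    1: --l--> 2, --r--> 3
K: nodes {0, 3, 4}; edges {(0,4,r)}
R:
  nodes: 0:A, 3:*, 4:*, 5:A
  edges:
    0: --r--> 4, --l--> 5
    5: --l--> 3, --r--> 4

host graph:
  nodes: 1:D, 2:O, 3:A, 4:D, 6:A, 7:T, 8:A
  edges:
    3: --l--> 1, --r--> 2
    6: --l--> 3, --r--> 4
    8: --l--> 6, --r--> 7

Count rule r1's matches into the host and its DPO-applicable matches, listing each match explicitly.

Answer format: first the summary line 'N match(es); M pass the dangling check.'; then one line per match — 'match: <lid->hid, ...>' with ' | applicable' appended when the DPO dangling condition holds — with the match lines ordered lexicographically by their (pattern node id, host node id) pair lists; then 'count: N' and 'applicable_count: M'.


1 match(es); 1 pass the dangling check.
match: 0->6, 1->3, 2->1, 3->2, 4->4 | applicable
count: 1
applicable_count: 1


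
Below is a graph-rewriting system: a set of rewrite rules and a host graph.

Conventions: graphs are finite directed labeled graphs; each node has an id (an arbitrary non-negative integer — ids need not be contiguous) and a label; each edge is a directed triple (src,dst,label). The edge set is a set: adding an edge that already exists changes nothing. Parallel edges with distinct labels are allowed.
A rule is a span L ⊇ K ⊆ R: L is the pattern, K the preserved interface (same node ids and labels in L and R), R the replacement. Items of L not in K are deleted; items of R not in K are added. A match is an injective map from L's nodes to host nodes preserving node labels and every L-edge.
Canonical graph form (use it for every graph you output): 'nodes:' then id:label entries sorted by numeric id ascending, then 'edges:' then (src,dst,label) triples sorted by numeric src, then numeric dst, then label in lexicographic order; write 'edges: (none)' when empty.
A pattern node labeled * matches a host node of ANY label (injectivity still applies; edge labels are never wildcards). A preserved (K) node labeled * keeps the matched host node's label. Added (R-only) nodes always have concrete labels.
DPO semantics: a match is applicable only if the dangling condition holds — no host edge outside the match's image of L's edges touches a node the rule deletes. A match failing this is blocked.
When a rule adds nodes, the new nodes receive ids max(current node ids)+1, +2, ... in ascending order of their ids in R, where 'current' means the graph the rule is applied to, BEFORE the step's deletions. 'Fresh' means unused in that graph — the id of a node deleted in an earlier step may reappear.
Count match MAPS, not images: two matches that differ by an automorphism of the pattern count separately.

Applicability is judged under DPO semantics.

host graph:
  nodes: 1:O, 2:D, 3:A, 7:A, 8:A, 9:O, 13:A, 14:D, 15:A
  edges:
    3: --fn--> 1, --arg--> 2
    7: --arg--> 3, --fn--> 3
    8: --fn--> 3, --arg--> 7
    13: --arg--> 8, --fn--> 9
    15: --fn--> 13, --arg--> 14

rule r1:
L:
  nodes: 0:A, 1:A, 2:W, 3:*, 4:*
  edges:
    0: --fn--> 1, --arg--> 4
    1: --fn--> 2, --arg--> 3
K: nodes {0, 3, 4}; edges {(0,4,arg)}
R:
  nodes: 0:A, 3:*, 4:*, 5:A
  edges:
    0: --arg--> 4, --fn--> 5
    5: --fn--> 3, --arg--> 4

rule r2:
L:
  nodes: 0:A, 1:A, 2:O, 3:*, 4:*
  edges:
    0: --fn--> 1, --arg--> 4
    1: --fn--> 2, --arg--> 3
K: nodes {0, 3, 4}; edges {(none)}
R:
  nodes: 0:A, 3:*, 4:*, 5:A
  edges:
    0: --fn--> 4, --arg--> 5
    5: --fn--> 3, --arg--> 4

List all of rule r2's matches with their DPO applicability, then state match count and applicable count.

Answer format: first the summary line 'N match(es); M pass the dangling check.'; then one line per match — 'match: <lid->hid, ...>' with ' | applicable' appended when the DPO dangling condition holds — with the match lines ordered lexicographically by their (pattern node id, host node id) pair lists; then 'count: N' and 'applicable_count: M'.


2 match(es); 1 pass the dangling check.
match: 0->8, 1->3, 2->1, 3->2, 4->7
match: 0->15, 1->13, 2->9, 3->8, 4->14 | applicable
count: 2
applicable_count: 1


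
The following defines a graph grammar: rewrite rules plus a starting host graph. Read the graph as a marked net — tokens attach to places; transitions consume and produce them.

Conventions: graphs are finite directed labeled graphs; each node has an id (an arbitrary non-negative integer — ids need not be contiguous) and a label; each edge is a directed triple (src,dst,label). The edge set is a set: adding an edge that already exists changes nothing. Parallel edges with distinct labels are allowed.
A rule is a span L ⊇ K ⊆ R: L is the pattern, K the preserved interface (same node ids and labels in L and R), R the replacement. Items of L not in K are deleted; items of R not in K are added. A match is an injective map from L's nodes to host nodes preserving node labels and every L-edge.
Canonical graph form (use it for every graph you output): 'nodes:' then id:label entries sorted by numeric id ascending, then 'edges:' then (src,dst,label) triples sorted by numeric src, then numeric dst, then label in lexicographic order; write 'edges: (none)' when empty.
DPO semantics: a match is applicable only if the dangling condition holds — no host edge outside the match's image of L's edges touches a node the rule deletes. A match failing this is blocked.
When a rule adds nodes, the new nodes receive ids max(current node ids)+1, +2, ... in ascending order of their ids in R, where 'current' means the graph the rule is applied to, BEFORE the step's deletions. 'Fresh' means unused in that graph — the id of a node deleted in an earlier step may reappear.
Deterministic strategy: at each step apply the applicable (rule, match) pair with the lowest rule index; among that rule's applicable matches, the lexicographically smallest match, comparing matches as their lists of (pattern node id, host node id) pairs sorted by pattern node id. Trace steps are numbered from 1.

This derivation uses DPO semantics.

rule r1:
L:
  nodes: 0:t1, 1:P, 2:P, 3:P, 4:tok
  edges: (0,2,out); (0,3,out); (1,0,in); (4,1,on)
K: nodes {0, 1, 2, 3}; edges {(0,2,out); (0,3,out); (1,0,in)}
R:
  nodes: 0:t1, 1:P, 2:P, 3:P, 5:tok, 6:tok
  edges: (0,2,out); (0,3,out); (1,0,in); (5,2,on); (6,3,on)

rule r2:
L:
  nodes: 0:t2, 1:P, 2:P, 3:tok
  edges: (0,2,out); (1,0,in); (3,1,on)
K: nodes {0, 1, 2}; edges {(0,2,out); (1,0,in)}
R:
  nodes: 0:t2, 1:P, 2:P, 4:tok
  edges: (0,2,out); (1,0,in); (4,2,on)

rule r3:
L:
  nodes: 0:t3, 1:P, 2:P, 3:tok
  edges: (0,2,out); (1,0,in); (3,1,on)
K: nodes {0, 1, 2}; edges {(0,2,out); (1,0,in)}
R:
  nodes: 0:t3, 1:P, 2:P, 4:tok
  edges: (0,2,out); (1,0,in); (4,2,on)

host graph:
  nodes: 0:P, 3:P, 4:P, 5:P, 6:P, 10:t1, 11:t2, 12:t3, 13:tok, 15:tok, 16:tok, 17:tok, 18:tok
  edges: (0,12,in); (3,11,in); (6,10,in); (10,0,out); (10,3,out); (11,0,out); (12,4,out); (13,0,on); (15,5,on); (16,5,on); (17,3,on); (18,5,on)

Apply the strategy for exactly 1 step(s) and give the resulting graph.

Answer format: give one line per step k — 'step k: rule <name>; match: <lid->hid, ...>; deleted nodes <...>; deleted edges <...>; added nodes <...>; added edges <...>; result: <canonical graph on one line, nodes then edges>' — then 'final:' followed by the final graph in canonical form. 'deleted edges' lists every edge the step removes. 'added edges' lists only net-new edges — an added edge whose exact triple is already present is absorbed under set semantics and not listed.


step 1: rule r2; match: 0->11, 1->3, 2->0, 3->17; deleted nodes 17; deleted edges (17,3,on); added nodes 19; added edges (19,0,on); result: nodes: 0:P, 3:P, 4:P, 5:P, 6:P, 10:t1, 11:t2, 12:t3, 13:tok, 15:tok, 16:tok, 18:tok, 19:tok edges: (0,12,in); (3,11,in); (6,10,in); (10,0,out); (10,3,out); (11,0,out); (12,4,out); (13,0,on); (15,5,on); (16,5,on); (18,5,on); (19,0,on)
final:
nodes: 0:P, 3:P, 4:P, 5:P, 6:P, 10:t1, 11:t2, 12:t3, 13:tok, 15:tok, 16:tok, 18:tok, 19:tok
edges: (0,12,in); (3,11,in); (6,10,in); (10,0,out); (10,3,out); (11,0,out); (12,4,out); (13,0,on); (15,5,on); (16,5,on); (18,5,on); (19,0,on)


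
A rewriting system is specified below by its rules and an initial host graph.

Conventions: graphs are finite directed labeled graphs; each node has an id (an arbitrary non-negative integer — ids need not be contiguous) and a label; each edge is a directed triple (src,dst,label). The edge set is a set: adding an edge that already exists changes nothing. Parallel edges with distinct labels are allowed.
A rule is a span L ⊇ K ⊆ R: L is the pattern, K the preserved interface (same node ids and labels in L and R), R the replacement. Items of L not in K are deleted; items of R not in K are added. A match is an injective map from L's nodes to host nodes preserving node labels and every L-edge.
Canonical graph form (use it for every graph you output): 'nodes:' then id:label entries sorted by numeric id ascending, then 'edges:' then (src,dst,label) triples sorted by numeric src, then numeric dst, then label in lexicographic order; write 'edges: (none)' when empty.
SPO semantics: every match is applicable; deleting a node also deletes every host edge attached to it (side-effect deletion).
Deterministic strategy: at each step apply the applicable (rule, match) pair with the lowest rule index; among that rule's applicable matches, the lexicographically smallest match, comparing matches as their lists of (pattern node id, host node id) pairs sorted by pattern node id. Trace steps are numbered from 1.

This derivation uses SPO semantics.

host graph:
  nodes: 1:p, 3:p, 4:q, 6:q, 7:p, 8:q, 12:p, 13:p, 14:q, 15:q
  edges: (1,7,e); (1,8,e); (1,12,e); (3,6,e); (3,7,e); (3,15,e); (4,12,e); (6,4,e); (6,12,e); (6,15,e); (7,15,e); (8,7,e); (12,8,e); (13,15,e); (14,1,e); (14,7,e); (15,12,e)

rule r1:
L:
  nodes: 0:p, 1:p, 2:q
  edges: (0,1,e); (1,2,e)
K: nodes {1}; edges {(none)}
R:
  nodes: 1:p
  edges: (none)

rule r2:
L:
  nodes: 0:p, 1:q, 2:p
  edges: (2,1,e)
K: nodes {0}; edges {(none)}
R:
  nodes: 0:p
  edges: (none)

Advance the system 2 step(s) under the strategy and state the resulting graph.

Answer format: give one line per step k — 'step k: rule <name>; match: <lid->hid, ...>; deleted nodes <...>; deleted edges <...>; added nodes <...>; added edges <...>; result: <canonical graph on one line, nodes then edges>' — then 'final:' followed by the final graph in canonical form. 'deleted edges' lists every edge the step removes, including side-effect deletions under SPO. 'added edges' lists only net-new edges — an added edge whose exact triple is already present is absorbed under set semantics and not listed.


step 1: rule r1; match: 0->1, 1->7, 2->15; deleted nodes 1, 15; deleted edges (1,7,e); (1,8,e); (1,12,e); (3,15,e); (6,15,e); (7,15,e); (13,15,e); (14,1,e); (15,12,e); added nodes (none); added edges (none); result: nodes: 3:p, 4:q, 6:q, 7:p, 8:q, 12:p, 13:p, 14:q edges: (3,6,e); (3,7,e); (4,12,e); (6,4,e); (6,12,e); (8,7,e); (12,8,e); (14,7,e)
step 2: rule r2; match: 0->3, 1->8, 2->12; deleted nodes 8, 12; deleted edges (4,12,e); (6,12,e); (8,7,e); (12,8,e); added nodes (none); added edges (none); result: nodes: 3:p, 4:q, 6:q, 7:p, 13:p, 14:q edges: (3,6,e); (3,7,e); (6,4,e); (14,7,e)
final:
nodes: 3:p, 4:q, 6:q, 7:p, 13:p, 14:q
edges: (3,6,e); (3,7,e); (6,4,e); (14,7,e)
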